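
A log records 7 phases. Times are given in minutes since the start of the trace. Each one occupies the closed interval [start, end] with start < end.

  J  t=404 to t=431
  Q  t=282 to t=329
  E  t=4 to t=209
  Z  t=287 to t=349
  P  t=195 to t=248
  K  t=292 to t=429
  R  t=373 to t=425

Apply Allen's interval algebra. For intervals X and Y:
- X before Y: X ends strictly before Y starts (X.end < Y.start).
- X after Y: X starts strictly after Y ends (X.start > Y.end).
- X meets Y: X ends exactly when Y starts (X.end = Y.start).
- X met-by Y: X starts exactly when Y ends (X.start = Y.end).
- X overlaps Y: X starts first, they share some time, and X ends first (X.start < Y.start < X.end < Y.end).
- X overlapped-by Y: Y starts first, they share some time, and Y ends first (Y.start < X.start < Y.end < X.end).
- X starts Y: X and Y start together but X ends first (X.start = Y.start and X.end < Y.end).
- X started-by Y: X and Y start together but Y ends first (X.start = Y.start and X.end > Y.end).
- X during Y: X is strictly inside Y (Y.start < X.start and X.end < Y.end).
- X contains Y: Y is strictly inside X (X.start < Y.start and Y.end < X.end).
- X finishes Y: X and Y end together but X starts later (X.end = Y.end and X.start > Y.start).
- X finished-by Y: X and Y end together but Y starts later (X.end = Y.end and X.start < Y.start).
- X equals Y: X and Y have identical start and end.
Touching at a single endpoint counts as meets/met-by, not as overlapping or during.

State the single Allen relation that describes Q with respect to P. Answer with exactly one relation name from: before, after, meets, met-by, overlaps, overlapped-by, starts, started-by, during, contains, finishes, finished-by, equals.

after

Q = [t=282, t=329]; P = [t=195, t=248].
Compare endpoints: Q.start > P.start, Q.start > P.end, Q.end > P.start, Q.end > P.end.
That pattern is 'after'.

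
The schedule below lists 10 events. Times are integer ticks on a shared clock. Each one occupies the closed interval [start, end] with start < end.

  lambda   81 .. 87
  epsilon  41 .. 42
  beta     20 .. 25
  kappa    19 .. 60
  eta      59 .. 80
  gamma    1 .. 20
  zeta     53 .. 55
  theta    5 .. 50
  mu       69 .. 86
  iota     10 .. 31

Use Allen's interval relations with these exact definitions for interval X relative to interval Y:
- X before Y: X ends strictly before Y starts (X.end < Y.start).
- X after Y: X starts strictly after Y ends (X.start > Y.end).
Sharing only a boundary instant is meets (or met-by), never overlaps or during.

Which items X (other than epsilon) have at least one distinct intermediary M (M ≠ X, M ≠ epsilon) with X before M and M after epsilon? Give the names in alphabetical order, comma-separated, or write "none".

Target epsilon = [41, 42].
Intermediaries M with M after epsilon: eta, lambda, mu, zeta.
Via eta — items with X before eta: beta, gamma, iota, theta, zeta.
Via lambda — items with X before lambda: beta, eta, gamma, iota, kappa, theta, zeta.
Via mu — items with X before mu: beta, gamma, iota, kappa, theta, zeta.
Via zeta — items with X before zeta: beta, gamma, iota, theta.
Union: beta, eta, gamma, iota, kappa, theta, zeta.

beta, eta, gamma, iota, kappa, theta, zeta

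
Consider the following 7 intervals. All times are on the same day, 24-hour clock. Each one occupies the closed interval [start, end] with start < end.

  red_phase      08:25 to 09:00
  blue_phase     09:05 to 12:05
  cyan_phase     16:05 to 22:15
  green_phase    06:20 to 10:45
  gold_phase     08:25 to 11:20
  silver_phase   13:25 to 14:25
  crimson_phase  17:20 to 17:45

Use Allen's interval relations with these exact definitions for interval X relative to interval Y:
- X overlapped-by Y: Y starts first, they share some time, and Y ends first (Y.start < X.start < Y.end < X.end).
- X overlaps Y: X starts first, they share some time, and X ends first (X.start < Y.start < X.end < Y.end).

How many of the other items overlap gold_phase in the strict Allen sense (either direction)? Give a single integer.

Target gold_phase = [08:25, 11:20].
blue_phase [09:05, 12:05] → overlapped-by → counts.
crimson_phase [17:20, 17:45] → after → no.
cyan_phase [16:05, 22:15] → after → no.
green_phase [06:20, 10:45] → overlaps → counts.
red_phase [08:25, 09:00] → starts → no.
silver_phase [13:25, 14:25] → after → no.
Total: 2.

2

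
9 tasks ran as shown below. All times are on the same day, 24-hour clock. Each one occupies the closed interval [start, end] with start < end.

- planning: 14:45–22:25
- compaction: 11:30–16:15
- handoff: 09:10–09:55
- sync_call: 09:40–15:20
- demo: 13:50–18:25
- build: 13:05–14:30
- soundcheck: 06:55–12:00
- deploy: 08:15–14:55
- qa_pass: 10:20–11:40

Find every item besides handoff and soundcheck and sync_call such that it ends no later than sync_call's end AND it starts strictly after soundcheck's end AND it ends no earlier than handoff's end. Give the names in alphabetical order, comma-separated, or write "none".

Conditions: its end is no later than sync_call's end (X.end <= 15:20) AND its start is strictly after soundcheck's end (X.start > 12:00) AND its end is no earlier than handoff's end (X.end >= 09:55).
build: end 14:30 <= 15:20? ✓; start 13:05 > 12:00? ✓; end 14:30 >= 09:55? ✓ → yes.
compaction: end 16:15 <= 15:20? ✗; start 11:30 > 12:00? ✗; end 16:15 >= 09:55? ✓ → no.
demo: end 18:25 <= 15:20? ✗; start 13:50 > 12:00? ✓; end 18:25 >= 09:55? ✓ → no.
deploy: end 14:55 <= 15:20? ✓; start 08:15 > 12:00? ✗; end 14:55 >= 09:55? ✓ → no.
planning: end 22:25 <= 15:20? ✗; start 14:45 > 12:00? ✓; end 22:25 >= 09:55? ✓ → no.
qa_pass: end 11:40 <= 15:20? ✓; start 10:20 > 12:00? ✗; end 11:40 >= 09:55? ✓ → no.
Result: build.

build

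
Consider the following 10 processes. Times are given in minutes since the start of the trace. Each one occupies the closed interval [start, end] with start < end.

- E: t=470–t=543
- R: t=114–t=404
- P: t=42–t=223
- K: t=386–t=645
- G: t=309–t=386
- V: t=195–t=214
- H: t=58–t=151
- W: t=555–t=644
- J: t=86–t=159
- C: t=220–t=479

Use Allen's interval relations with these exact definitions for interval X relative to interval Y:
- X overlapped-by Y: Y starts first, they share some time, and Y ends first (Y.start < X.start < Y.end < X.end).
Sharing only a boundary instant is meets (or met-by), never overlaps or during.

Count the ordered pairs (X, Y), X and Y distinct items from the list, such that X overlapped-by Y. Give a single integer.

9

Checking all 90 ordered pairs for relation 'overlapped-by'; matching pairs in alphabetical order:
(C, P): C overlapped-by P ✓
(C, R): C overlapped-by R ✓
(E, C): E overlapped-by C ✓
(J, H): J overlapped-by H ✓
(K, C): K overlapped-by C ✓
(K, R): K overlapped-by R ✓
(R, H): R overlapped-by H ✓
(R, J): R overlapped-by J ✓
(R, P): R overlapped-by P ✓
Count: 9.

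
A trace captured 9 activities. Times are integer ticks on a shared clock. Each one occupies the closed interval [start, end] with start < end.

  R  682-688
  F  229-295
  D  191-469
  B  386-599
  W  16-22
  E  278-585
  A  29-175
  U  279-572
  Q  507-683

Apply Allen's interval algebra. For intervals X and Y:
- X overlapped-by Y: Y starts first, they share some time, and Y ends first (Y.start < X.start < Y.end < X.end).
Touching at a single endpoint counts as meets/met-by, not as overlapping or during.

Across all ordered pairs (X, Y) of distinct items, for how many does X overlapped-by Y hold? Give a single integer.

Checking all 72 ordered pairs for relation 'overlapped-by'; matching pairs in alphabetical order:
(B, D): B overlapped-by D ✓
(B, E): B overlapped-by E ✓
(B, U): B overlapped-by U ✓
(E, D): E overlapped-by D ✓
(E, F): E overlapped-by F ✓
(Q, B): Q overlapped-by B ✓
(Q, E): Q overlapped-by E ✓
(Q, U): Q overlapped-by U ✓
(R, Q): R overlapped-by Q ✓
(U, D): U overlapped-by D ✓
(U, F): U overlapped-by F ✓
Count: 11.

11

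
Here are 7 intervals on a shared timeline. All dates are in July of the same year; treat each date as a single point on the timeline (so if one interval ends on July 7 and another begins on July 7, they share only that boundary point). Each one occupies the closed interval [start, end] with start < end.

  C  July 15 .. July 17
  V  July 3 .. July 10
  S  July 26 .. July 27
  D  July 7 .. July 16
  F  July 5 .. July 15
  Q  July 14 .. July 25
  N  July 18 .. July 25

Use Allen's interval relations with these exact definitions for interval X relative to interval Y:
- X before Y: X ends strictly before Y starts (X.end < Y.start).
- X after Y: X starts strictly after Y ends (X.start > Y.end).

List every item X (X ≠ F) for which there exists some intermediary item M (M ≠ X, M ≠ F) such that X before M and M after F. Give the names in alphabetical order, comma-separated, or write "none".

Target F = [July 5, July 15].
Intermediaries M with M after F: N, S.
Via N — items with X before N: C, D, V.
Via S — items with X before S: C, D, N, Q, V.
Union: C, D, N, Q, V.

C, D, N, Q, V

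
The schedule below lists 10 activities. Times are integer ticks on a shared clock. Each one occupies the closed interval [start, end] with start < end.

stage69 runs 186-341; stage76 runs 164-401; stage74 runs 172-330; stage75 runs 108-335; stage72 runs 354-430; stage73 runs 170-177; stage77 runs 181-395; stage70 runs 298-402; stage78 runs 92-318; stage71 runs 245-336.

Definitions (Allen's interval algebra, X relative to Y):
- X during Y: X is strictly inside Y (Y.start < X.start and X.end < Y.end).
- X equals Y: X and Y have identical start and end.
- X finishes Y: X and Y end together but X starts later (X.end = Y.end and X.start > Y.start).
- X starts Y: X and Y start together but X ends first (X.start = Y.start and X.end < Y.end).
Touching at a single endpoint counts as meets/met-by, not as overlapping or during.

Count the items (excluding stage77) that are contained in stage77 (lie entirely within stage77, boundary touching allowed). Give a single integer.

Target stage77 = [181, 395].
stage69 [186, 341] → during → counts.
stage70 [298, 402] → overlapped-by → no.
stage71 [245, 336] → during → counts.
stage72 [354, 430] → overlapped-by → no.
stage73 [170, 177] → before → no.
stage74 [172, 330] → overlaps → no.
stage75 [108, 335] → overlaps → no.
stage76 [164, 401] → contains → no.
stage78 [92, 318] → overlaps → no.
Total: 2.

2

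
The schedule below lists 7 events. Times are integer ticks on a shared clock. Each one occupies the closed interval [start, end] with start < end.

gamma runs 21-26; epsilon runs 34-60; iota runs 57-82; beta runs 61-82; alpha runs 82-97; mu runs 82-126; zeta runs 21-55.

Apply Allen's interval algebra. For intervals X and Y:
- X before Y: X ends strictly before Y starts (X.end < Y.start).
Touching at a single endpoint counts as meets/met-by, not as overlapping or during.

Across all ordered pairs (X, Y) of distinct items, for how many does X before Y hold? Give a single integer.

12

Checking all 42 ordered pairs for relation 'before'; matching pairs in alphabetical order:
(epsilon, alpha): epsilon before alpha ✓
(epsilon, beta): epsilon before beta ✓
(epsilon, mu): epsilon before mu ✓
(gamma, alpha): gamma before alpha ✓
(gamma, beta): gamma before beta ✓
(gamma, epsilon): gamma before epsilon ✓
(gamma, iota): gamma before iota ✓
(gamma, mu): gamma before mu ✓
(zeta, alpha): zeta before alpha ✓
(zeta, beta): zeta before beta ✓
(zeta, iota): zeta before iota ✓
(zeta, mu): zeta before mu ✓
Count: 12.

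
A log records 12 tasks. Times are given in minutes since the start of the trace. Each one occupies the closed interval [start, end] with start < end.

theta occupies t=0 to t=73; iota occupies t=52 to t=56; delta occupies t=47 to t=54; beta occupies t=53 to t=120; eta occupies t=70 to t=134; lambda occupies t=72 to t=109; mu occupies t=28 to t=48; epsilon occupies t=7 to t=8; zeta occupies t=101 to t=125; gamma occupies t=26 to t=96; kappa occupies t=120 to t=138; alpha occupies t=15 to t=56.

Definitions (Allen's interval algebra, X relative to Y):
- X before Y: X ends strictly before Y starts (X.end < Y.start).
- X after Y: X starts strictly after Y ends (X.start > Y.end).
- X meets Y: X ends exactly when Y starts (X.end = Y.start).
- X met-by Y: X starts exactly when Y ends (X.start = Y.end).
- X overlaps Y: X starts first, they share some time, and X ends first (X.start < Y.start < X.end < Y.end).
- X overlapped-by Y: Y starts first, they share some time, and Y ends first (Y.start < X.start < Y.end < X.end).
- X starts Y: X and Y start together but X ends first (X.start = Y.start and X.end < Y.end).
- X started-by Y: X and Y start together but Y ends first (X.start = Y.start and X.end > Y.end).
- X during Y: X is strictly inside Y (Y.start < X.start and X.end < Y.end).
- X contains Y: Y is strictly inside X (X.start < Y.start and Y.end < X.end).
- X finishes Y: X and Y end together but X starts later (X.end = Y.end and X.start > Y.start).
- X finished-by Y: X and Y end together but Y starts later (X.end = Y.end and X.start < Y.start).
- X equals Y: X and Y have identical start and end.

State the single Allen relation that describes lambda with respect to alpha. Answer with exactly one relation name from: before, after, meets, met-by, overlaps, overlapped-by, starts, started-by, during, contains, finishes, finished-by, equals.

lambda = [t=72, t=109]; alpha = [t=15, t=56].
Compare endpoints: lambda.start > alpha.start, lambda.start > alpha.end, lambda.end > alpha.start, lambda.end > alpha.end.
That pattern is 'after'.

after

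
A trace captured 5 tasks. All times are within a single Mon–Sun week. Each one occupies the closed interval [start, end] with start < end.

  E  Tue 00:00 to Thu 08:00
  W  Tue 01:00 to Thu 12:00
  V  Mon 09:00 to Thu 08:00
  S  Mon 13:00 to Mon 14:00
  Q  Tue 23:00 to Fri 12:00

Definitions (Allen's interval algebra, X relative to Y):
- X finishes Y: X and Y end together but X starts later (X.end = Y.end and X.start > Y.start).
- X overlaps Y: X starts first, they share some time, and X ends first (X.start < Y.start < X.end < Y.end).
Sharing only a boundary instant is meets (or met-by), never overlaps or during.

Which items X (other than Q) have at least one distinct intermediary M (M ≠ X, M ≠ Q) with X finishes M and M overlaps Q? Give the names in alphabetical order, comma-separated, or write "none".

Target Q = [Tue 23:00, Fri 12:00].
Intermediaries M with M overlaps Q: E, V, W.
Via E — items with X finishes E: none.
Via V — items with X finishes V: E.
Via W — items with X finishes W: none.
Union: E.

E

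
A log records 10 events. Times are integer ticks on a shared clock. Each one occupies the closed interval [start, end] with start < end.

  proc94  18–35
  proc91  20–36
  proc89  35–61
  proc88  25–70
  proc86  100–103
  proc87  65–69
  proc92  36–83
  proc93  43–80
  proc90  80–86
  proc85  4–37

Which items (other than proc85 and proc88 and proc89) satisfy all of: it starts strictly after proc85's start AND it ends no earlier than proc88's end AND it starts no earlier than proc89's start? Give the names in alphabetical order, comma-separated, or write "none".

Conditions: its start is strictly after proc85's start (X.start > 4) AND its end is no earlier than proc88's end (X.end >= 70) AND its start is no earlier than proc89's start (X.start >= 35).
proc86: start 100 > 4? ✓; end 103 >= 70? ✓; start 100 >= 35? ✓ → yes.
proc87: start 65 > 4? ✓; end 69 >= 70? ✗; start 65 >= 35? ✓ → no.
proc90: start 80 > 4? ✓; end 86 >= 70? ✓; start 80 >= 35? ✓ → yes.
proc91: start 20 > 4? ✓; end 36 >= 70? ✗; start 20 >= 35? ✗ → no.
proc92: start 36 > 4? ✓; end 83 >= 70? ✓; start 36 >= 35? ✓ → yes.
proc93: start 43 > 4? ✓; end 80 >= 70? ✓; start 43 >= 35? ✓ → yes.
proc94: start 18 > 4? ✓; end 35 >= 70? ✗; start 18 >= 35? ✗ → no.
Result: proc86, proc90, proc92, proc93.

proc86, proc90, proc92, proc93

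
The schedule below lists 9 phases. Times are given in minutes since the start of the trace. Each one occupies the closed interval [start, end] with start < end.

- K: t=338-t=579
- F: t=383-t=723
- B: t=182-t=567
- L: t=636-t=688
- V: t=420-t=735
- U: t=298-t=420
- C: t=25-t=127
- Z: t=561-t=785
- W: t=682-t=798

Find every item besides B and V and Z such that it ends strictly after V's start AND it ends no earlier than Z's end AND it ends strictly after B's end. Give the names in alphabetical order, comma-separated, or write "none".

W

Conditions: its end is strictly after V's start (X.end > t=420) AND its end is no earlier than Z's end (X.end >= t=785) AND its end is strictly after B's end (X.end > t=567).
C: end t=127 > t=420? ✗; end t=127 >= t=785? ✗; end t=127 > t=567? ✗ → no.
F: end t=723 > t=420? ✓; end t=723 >= t=785? ✗; end t=723 > t=567? ✓ → no.
K: end t=579 > t=420? ✓; end t=579 >= t=785? ✗; end t=579 > t=567? ✓ → no.
L: end t=688 > t=420? ✓; end t=688 >= t=785? ✗; end t=688 > t=567? ✓ → no.
U: end t=420 > t=420? ✗; end t=420 >= t=785? ✗; end t=420 > t=567? ✗ → no.
W: end t=798 > t=420? ✓; end t=798 >= t=785? ✓; end t=798 > t=567? ✓ → yes.
Result: W.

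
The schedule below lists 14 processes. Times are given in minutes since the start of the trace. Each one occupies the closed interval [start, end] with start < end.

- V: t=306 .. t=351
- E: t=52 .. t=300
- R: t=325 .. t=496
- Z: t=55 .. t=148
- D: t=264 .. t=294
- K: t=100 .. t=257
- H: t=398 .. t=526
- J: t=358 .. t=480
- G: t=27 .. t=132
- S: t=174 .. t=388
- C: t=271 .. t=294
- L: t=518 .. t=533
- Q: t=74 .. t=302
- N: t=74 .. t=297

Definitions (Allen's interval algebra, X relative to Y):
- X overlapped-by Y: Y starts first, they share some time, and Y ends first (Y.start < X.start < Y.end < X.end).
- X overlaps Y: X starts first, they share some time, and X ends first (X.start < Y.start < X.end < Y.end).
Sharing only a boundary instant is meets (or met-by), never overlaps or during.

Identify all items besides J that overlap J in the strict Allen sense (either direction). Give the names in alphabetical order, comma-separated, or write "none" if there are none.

H, S

Target J = [t=358, t=480].
C [t=271, t=294] → before → no.
D [t=264, t=294] → before → no.
E [t=52, t=300] → before → no.
G [t=27, t=132] → before → no.
H [t=398, t=526] → overlapped-by → yes.
K [t=100, t=257] → before → no.
L [t=518, t=533] → after → no.
N [t=74, t=297] → before → no.
Q [t=74, t=302] → before → no.
R [t=325, t=496] → contains → no.
S [t=174, t=388] → overlaps → yes.
V [t=306, t=351] → before → no.
Z [t=55, t=148] → before → no.
Result: H, S.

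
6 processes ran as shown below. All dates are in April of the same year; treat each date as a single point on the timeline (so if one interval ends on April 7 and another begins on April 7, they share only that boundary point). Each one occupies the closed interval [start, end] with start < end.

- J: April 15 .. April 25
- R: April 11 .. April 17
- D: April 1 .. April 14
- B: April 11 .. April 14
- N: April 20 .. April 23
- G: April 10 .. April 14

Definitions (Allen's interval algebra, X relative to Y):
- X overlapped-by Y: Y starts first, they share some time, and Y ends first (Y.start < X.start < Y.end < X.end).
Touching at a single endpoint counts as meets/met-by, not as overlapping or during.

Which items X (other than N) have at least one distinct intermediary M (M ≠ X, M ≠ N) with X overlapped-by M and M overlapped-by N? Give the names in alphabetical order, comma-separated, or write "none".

Target N = [April 20, April 23].
Intermediaries M with M overlapped-by N: none.
Union: none.

none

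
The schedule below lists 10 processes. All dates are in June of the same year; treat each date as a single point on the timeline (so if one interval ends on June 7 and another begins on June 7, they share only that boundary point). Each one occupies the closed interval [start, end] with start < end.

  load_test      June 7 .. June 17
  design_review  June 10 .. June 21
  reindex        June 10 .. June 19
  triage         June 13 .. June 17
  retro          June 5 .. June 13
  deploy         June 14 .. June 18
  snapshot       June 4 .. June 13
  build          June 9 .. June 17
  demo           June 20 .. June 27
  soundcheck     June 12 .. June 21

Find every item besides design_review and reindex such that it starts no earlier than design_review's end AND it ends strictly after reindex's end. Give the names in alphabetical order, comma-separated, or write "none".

Conditions: its start is no earlier than design_review's end (X.start >= June 21) AND its end is strictly after reindex's end (X.end > June 19).
build: start June 9 >= June 21? ✗; end June 17 > June 19? ✗ → no.
demo: start June 20 >= June 21? ✗; end June 27 > June 19? ✓ → no.
deploy: start June 14 >= June 21? ✗; end June 18 > June 19? ✗ → no.
load_test: start June 7 >= June 21? ✗; end June 17 > June 19? ✗ → no.
retro: start June 5 >= June 21? ✗; end June 13 > June 19? ✗ → no.
snapshot: start June 4 >= June 21? ✗; end June 13 > June 19? ✗ → no.
soundcheck: start June 12 >= June 21? ✗; end June 21 > June 19? ✓ → no.
triage: start June 13 >= June 21? ✗; end June 17 > June 19? ✗ → no.
Result: none.

none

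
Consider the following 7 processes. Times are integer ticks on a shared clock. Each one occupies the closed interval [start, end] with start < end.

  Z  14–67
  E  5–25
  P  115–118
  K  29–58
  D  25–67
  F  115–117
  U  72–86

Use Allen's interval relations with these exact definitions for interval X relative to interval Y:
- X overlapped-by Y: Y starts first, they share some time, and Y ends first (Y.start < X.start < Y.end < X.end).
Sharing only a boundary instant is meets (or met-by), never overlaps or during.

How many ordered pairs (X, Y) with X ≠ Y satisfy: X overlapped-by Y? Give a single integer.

Checking all 42 ordered pairs for relation 'overlapped-by'; matching pairs in alphabetical order:
(Z, E): Z overlapped-by E ✓
Count: 1.

1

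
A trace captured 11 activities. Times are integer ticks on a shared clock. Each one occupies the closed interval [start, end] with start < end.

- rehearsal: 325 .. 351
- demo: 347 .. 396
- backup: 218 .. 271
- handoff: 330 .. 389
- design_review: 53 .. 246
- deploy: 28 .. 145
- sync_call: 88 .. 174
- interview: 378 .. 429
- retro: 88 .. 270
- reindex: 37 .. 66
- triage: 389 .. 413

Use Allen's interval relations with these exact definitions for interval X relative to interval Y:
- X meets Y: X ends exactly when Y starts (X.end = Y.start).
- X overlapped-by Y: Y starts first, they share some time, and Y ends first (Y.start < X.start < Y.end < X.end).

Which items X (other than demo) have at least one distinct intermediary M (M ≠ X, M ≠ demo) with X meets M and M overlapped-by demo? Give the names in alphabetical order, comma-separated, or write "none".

Target demo = [347, 396].
Intermediaries M with M overlapped-by demo: interview, triage.
Via interview — items with X meets interview: none.
Via triage — items with X meets triage: handoff.
Union: handoff.

handoff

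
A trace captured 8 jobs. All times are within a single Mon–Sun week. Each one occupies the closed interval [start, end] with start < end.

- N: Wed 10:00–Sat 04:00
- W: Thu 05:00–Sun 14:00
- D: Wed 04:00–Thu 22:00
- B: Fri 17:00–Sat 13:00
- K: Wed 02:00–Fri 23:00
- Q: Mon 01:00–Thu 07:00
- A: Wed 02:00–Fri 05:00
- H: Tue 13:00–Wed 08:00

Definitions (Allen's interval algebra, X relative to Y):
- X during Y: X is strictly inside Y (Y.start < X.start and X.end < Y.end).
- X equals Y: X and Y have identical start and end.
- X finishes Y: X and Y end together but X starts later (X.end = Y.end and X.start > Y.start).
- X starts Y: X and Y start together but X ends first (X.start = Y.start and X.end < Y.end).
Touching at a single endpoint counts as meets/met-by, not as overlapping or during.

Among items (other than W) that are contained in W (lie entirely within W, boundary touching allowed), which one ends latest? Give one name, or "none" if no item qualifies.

Target W = [Thu 05:00, Sun 14:00].
A [Wed 02:00, Fri 05:00] → overlaps → excluded.
B [Fri 17:00, Sat 13:00] → during → candidate.
D [Wed 04:00, Thu 22:00] → overlaps → excluded.
H [Tue 13:00, Wed 08:00] → before → excluded.
K [Wed 02:00, Fri 23:00] → overlaps → excluded.
N [Wed 10:00, Sat 04:00] → overlaps → excluded.
Q [Mon 01:00, Thu 07:00] → overlaps → excluded.
Among candidates, latest end is Sat 13:00 → B.

B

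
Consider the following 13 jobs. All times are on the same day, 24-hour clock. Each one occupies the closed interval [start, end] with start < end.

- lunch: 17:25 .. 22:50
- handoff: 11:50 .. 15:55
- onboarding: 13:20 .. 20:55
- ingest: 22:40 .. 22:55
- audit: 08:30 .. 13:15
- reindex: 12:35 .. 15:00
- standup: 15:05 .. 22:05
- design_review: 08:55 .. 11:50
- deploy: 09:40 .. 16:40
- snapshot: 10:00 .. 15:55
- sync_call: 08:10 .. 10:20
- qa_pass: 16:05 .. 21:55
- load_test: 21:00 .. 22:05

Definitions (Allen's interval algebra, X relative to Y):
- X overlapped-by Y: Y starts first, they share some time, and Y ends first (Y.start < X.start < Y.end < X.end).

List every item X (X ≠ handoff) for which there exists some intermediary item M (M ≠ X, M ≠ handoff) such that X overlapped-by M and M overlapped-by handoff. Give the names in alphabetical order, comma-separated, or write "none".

Target handoff = [11:50, 15:55].
Intermediaries M with M overlapped-by handoff: onboarding, standup.
Via onboarding — items with X overlapped-by onboarding: lunch, qa_pass, standup.
Via standup — items with X overlapped-by standup: lunch.
Union: lunch, qa_pass, standup.

lunch, qa_pass, standup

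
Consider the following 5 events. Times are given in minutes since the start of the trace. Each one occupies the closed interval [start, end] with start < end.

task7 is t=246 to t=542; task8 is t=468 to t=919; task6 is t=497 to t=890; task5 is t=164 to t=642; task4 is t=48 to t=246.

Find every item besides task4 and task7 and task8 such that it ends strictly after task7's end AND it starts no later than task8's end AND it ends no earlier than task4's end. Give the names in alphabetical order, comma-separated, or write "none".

task5, task6

Conditions: its end is strictly after task7's end (X.end > t=542) AND its start is no later than task8's end (X.start <= t=919) AND its end is no earlier than task4's end (X.end >= t=246).
task5: end t=642 > t=542? ✓; start t=164 <= t=919? ✓; end t=642 >= t=246? ✓ → yes.
task6: end t=890 > t=542? ✓; start t=497 <= t=919? ✓; end t=890 >= t=246? ✓ → yes.
Result: task5, task6.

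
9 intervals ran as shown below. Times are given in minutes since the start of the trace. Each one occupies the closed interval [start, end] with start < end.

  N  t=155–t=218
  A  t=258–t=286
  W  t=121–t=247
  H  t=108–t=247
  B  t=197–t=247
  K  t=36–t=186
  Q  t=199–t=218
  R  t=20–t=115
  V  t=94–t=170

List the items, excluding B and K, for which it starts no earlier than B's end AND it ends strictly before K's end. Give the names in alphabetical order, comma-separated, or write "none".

none

Conditions: its start is no earlier than B's end (X.start >= t=247) AND its end is strictly before K's end (X.end < t=186).
A: start t=258 >= t=247? ✓; end t=286 < t=186? ✗ → no.
H: start t=108 >= t=247? ✗; end t=247 < t=186? ✗ → no.
N: start t=155 >= t=247? ✗; end t=218 < t=186? ✗ → no.
Q: start t=199 >= t=247? ✗; end t=218 < t=186? ✗ → no.
R: start t=20 >= t=247? ✗; end t=115 < t=186? ✓ → no.
V: start t=94 >= t=247? ✗; end t=170 < t=186? ✓ → no.
W: start t=121 >= t=247? ✗; end t=247 < t=186? ✗ → no.
Result: none.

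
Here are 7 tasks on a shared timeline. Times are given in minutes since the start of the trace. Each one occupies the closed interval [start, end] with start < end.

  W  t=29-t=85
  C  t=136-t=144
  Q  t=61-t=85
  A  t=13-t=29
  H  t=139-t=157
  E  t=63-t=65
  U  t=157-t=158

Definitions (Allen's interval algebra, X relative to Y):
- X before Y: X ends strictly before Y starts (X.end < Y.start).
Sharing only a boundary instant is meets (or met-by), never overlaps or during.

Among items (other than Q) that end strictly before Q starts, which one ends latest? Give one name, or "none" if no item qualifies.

Target Q = [t=61, t=85].
A [t=13, t=29] → before → candidate.
C [t=136, t=144] → after → excluded.
E [t=63, t=65] → during → excluded.
H [t=139, t=157] → after → excluded.
U [t=157, t=158] → after → excluded.
W [t=29, t=85] → finished-by → excluded.
Among candidates, latest end is t=29 → A.

A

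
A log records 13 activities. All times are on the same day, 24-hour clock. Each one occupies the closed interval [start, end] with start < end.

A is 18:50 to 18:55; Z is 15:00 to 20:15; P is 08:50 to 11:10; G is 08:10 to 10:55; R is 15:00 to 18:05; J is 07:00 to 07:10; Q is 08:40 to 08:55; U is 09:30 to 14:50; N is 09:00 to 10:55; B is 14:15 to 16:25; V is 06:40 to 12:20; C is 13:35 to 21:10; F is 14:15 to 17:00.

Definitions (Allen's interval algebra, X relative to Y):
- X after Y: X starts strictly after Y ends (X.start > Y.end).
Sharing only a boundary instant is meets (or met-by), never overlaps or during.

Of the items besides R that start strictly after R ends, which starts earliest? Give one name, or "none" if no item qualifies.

Target R = [15:00, 18:05].
A [18:50, 18:55] → after → candidate.
B [14:15, 16:25] → overlaps → excluded.
C [13:35, 21:10] → contains → excluded.
F [14:15, 17:00] → overlaps → excluded.
G [08:10, 10:55] → before → excluded.
J [07:00, 07:10] → before → excluded.
N [09:00, 10:55] → before → excluded.
P [08:50, 11:10] → before → excluded.
Q [08:40, 08:55] → before → excluded.
U [09:30, 14:50] → before → excluded.
V [06:40, 12:20] → before → excluded.
Z [15:00, 20:15] → started-by → excluded.
Among candidates, earliest start is 18:50 → A.

A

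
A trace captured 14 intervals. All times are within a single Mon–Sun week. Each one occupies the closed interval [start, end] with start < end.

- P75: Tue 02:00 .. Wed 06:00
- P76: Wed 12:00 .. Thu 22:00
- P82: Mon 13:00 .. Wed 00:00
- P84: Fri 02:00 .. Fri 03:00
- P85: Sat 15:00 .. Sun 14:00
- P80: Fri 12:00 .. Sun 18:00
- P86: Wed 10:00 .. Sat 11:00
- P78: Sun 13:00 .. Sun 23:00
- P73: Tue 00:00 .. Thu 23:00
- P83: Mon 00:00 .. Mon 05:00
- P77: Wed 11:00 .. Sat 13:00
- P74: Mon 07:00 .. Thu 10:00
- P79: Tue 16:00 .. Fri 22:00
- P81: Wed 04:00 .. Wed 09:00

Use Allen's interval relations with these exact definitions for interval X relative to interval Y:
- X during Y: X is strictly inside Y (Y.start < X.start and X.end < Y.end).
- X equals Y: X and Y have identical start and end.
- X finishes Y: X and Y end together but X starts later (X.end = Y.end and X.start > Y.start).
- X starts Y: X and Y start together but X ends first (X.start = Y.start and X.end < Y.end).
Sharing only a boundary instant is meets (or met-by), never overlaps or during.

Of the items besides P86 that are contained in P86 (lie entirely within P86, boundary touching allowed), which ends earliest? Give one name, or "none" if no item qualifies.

P76

Target P86 = [Wed 10:00, Sat 11:00].
P73 [Tue 00:00, Thu 23:00] → overlaps → excluded.
P74 [Mon 07:00, Thu 10:00] → overlaps → excluded.
P75 [Tue 02:00, Wed 06:00] → before → excluded.
P76 [Wed 12:00, Thu 22:00] → during → candidate.
P77 [Wed 11:00, Sat 13:00] → overlapped-by → excluded.
P78 [Sun 13:00, Sun 23:00] → after → excluded.
P79 [Tue 16:00, Fri 22:00] → overlaps → excluded.
P80 [Fri 12:00, Sun 18:00] → overlapped-by → excluded.
P81 [Wed 04:00, Wed 09:00] → before → excluded.
P82 [Mon 13:00, Wed 00:00] → before → excluded.
P83 [Mon 00:00, Mon 05:00] → before → excluded.
P84 [Fri 02:00, Fri 03:00] → during → candidate.
P85 [Sat 15:00, Sun 14:00] → after → excluded.
Among candidates, earliest end is Thu 22:00 → P76.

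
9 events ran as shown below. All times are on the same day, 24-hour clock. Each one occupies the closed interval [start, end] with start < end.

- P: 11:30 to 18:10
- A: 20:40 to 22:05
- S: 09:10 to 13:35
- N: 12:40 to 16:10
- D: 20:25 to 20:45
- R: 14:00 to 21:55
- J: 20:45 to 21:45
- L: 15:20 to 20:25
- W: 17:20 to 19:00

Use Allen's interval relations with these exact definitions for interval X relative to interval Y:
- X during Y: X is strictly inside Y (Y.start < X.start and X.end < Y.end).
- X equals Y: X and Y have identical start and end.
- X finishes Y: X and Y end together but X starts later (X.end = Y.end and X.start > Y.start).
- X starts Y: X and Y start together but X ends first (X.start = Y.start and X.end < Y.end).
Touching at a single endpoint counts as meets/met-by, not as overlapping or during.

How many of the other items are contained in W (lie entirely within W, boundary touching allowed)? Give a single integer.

Target W = [17:20, 19:00].
A [20:40, 22:05] → after → no.
D [20:25, 20:45] → after → no.
J [20:45, 21:45] → after → no.
L [15:20, 20:25] → contains → no.
N [12:40, 16:10] → before → no.
P [11:30, 18:10] → overlaps → no.
R [14:00, 21:55] → contains → no.
S [09:10, 13:35] → before → no.
Total: 0.

0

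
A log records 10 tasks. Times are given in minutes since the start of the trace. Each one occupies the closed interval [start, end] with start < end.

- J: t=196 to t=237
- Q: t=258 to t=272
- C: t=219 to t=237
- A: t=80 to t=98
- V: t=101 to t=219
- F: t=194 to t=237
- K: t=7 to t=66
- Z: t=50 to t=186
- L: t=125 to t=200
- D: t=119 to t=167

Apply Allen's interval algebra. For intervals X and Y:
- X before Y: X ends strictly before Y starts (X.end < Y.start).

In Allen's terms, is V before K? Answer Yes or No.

No

V = [t=101, t=219], K = [t=7, t=66].
Actual relation of V to K: after.
Asked whether 'before' holds → No.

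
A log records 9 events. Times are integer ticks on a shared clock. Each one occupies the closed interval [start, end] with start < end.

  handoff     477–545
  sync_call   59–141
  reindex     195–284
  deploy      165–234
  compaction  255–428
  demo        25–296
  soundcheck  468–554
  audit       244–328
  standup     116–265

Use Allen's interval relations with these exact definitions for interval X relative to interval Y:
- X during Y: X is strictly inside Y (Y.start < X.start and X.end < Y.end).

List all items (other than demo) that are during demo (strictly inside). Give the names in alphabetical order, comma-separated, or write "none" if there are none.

deploy, reindex, standup, sync_call

Target demo = [25, 296].
audit [244, 328] → overlapped-by → no.
compaction [255, 428] → overlapped-by → no.
deploy [165, 234] → during → yes.
handoff [477, 545] → after → no.
reindex [195, 284] → during → yes.
soundcheck [468, 554] → after → no.
standup [116, 265] → during → yes.
sync_call [59, 141] → during → yes.
Result: deploy, reindex, standup, sync_call.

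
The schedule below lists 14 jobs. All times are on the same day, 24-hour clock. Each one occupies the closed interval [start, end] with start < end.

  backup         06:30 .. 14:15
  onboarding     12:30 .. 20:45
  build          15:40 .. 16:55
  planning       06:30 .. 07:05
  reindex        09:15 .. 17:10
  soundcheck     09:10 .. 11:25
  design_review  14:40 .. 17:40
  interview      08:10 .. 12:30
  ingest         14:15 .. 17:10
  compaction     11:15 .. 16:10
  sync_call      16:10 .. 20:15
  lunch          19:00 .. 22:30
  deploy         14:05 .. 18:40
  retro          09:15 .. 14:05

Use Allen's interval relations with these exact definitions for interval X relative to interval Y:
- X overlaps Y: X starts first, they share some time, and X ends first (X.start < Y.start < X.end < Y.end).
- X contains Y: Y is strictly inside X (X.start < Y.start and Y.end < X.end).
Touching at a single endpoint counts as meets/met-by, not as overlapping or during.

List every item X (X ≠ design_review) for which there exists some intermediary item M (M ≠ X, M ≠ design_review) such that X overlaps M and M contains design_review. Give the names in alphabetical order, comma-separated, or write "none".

Target design_review = [14:40, 17:40].
Intermediaries M with M contains design_review: deploy, onboarding.
Via deploy — items with X overlaps deploy: backup, compaction, reindex.
Via onboarding — items with X overlaps onboarding: backup, compaction, reindex, retro.
Union: backup, compaction, reindex, retro.

backup, compaction, reindex, retro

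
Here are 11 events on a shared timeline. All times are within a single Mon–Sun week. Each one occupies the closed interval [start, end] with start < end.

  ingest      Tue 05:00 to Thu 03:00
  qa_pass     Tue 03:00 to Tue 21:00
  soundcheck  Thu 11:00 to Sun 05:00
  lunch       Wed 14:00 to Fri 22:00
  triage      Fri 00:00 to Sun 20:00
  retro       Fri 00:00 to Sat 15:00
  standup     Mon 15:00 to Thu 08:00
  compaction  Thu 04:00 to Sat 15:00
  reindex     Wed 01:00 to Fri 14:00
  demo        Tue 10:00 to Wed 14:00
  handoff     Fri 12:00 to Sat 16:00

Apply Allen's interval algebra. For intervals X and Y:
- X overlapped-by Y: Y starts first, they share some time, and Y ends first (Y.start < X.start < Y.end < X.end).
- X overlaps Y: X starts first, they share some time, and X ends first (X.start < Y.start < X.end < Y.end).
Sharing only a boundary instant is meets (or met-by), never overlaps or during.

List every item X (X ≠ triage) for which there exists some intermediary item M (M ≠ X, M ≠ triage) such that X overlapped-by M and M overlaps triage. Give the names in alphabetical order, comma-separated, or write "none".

Target triage = [Fri 00:00, Sun 20:00].
Intermediaries M with M overlaps triage: compaction, lunch, reindex, soundcheck.
Via compaction — items with X overlapped-by compaction: handoff, soundcheck.
Via lunch — items with X overlapped-by lunch: compaction, handoff, retro, soundcheck.
Via reindex — items with X overlapped-by reindex: compaction, handoff, lunch, retro, soundcheck.
Via soundcheck — items with X overlapped-by soundcheck: none.
Union: compaction, handoff, lunch, retro, soundcheck.

compaction, handoff, lunch, retro, soundcheck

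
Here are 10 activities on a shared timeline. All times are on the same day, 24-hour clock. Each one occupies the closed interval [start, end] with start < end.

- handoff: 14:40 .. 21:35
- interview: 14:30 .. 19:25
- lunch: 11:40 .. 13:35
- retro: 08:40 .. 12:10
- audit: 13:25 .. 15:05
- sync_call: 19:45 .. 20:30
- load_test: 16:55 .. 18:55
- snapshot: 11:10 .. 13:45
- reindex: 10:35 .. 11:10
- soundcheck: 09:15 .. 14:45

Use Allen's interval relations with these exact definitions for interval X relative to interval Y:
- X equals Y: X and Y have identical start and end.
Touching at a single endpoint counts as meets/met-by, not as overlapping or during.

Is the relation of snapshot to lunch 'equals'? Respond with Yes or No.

No

snapshot = [11:10, 13:45], lunch = [11:40, 13:35].
Actual relation of snapshot to lunch: contains.
Asked whether 'equals' holds → No.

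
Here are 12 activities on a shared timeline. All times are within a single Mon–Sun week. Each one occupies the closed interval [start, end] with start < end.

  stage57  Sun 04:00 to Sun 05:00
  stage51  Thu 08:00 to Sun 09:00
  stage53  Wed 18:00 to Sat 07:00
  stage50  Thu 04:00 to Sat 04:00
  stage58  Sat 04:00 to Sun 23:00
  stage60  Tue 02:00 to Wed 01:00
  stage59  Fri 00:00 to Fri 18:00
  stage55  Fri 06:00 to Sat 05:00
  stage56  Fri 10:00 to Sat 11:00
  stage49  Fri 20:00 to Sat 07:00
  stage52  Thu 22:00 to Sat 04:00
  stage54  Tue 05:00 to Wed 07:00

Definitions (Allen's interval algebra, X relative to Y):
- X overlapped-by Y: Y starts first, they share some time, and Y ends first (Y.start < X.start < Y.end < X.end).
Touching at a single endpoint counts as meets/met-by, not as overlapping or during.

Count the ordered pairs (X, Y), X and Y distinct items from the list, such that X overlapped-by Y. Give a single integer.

19

Checking all 132 ordered pairs for relation 'overlapped-by'; matching pairs in alphabetical order:
(stage49, stage50): stage49 overlapped-by stage50 ✓
(stage49, stage52): stage49 overlapped-by stage52 ✓
(stage49, stage55): stage49 overlapped-by stage55 ✓
(stage51, stage50): stage51 overlapped-by stage50 ✓
(stage51, stage53): stage51 overlapped-by stage53 ✓
(stage54, stage60): stage54 overlapped-by stage60 ✓
(stage55, stage50): stage55 overlapped-by stage50 ✓
(stage55, stage52): stage55 overlapped-by stage52 ✓
(stage55, stage59): stage55 overlapped-by stage59 ✓
(stage56, stage50): stage56 overlapped-by stage50 ✓
(stage56, stage52): stage56 overlapped-by stage52 ✓
(stage56, stage53): stage56 overlapped-by stage53 ✓
(stage56, stage55): stage56 overlapped-by stage55 ✓
(stage56, stage59): stage56 overlapped-by stage59 ✓
(stage58, stage49): stage58 overlapped-by stage49 ✓
(stage58, stage51): stage58 overlapped-by stage51 ✓
(stage58, stage53): stage58 overlapped-by stage53 ✓
(stage58, stage55): stage58 overlapped-by stage55 ✓
(stage58, stage56): stage58 overlapped-by stage56 ✓
Count: 19.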